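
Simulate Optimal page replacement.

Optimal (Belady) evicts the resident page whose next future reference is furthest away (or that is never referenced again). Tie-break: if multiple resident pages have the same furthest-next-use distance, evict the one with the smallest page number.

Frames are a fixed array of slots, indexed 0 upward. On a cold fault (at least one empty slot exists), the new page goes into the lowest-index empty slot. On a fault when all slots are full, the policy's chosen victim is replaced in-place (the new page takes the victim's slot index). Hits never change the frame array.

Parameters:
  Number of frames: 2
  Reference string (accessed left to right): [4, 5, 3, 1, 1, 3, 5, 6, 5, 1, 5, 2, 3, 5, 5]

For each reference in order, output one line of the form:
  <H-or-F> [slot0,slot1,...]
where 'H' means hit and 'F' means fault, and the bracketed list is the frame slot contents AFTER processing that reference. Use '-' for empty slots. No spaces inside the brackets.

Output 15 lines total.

F [4,-]
F [4,5]
F [3,5]
F [3,1]
H [3,1]
H [3,1]
F [5,1]
F [5,6]
H [5,6]
F [5,1]
H [5,1]
F [5,2]
F [5,3]
H [5,3]
H [5,3]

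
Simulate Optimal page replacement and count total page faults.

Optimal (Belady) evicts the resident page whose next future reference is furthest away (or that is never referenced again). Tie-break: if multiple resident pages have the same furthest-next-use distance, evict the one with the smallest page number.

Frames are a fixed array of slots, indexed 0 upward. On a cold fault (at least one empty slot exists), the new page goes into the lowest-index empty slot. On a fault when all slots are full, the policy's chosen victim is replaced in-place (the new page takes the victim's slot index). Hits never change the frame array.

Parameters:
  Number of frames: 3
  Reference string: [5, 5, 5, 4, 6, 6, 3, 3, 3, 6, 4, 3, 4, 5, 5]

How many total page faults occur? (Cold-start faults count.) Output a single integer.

Step 0: ref 5 → FAULT, frames=[5,-,-]
Step 1: ref 5 → HIT, frames=[5,-,-]
Step 2: ref 5 → HIT, frames=[5,-,-]
Step 3: ref 4 → FAULT, frames=[5,4,-]
Step 4: ref 6 → FAULT, frames=[5,4,6]
Step 5: ref 6 → HIT, frames=[5,4,6]
Step 6: ref 3 → FAULT (evict 5), frames=[3,4,6]
Step 7: ref 3 → HIT, frames=[3,4,6]
Step 8: ref 3 → HIT, frames=[3,4,6]
Step 9: ref 6 → HIT, frames=[3,4,6]
Step 10: ref 4 → HIT, frames=[3,4,6]
Step 11: ref 3 → HIT, frames=[3,4,6]
Step 12: ref 4 → HIT, frames=[3,4,6]
Step 13: ref 5 → FAULT (evict 3), frames=[5,4,6]
Step 14: ref 5 → HIT, frames=[5,4,6]
Total faults: 5

Answer: 5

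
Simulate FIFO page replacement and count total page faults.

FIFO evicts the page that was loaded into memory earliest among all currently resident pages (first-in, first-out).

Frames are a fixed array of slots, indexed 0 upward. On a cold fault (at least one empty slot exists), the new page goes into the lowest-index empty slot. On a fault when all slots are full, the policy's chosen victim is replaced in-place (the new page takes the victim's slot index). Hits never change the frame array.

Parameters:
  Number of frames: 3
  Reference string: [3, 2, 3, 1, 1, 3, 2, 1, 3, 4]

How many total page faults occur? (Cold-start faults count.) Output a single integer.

Answer: 4

Derivation:
Step 0: ref 3 → FAULT, frames=[3,-,-]
Step 1: ref 2 → FAULT, frames=[3,2,-]
Step 2: ref 3 → HIT, frames=[3,2,-]
Step 3: ref 1 → FAULT, frames=[3,2,1]
Step 4: ref 1 → HIT, frames=[3,2,1]
Step 5: ref 3 → HIT, frames=[3,2,1]
Step 6: ref 2 → HIT, frames=[3,2,1]
Step 7: ref 1 → HIT, frames=[3,2,1]
Step 8: ref 3 → HIT, frames=[3,2,1]
Step 9: ref 4 → FAULT (evict 3), frames=[4,2,1]
Total faults: 4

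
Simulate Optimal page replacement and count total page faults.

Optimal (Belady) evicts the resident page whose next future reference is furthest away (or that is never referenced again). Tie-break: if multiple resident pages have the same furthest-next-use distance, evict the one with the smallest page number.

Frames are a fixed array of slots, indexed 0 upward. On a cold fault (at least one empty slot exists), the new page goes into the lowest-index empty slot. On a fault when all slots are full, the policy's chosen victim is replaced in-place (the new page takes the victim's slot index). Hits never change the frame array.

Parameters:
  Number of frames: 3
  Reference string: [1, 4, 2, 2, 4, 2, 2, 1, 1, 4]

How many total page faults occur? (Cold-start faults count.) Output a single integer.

Step 0: ref 1 → FAULT, frames=[1,-,-]
Step 1: ref 4 → FAULT, frames=[1,4,-]
Step 2: ref 2 → FAULT, frames=[1,4,2]
Step 3: ref 2 → HIT, frames=[1,4,2]
Step 4: ref 4 → HIT, frames=[1,4,2]
Step 5: ref 2 → HIT, frames=[1,4,2]
Step 6: ref 2 → HIT, frames=[1,4,2]
Step 7: ref 1 → HIT, frames=[1,4,2]
Step 8: ref 1 → HIT, frames=[1,4,2]
Step 9: ref 4 → HIT, frames=[1,4,2]
Total faults: 3

Answer: 3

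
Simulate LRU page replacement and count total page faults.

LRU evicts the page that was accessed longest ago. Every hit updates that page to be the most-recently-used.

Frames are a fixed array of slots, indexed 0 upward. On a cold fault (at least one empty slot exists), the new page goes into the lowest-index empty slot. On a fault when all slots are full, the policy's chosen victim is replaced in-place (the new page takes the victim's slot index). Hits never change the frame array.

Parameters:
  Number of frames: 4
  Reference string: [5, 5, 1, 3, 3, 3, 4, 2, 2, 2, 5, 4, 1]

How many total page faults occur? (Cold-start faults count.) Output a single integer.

Step 0: ref 5 → FAULT, frames=[5,-,-,-]
Step 1: ref 5 → HIT, frames=[5,-,-,-]
Step 2: ref 1 → FAULT, frames=[5,1,-,-]
Step 3: ref 3 → FAULT, frames=[5,1,3,-]
Step 4: ref 3 → HIT, frames=[5,1,3,-]
Step 5: ref 3 → HIT, frames=[5,1,3,-]
Step 6: ref 4 → FAULT, frames=[5,1,3,4]
Step 7: ref 2 → FAULT (evict 5), frames=[2,1,3,4]
Step 8: ref 2 → HIT, frames=[2,1,3,4]
Step 9: ref 2 → HIT, frames=[2,1,3,4]
Step 10: ref 5 → FAULT (evict 1), frames=[2,5,3,4]
Step 11: ref 4 → HIT, frames=[2,5,3,4]
Step 12: ref 1 → FAULT (evict 3), frames=[2,5,1,4]
Total faults: 7

Answer: 7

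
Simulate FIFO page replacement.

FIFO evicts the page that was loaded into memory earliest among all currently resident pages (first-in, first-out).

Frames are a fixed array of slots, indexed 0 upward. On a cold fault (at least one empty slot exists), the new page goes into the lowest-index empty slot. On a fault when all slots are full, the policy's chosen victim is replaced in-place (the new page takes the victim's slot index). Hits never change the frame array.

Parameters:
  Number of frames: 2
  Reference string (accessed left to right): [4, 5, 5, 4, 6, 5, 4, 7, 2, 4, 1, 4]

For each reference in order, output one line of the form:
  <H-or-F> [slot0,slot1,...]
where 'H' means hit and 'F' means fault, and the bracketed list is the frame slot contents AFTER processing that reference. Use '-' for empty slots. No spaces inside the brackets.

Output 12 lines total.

F [4,-]
F [4,5]
H [4,5]
H [4,5]
F [6,5]
H [6,5]
F [6,4]
F [7,4]
F [7,2]
F [4,2]
F [4,1]
H [4,1]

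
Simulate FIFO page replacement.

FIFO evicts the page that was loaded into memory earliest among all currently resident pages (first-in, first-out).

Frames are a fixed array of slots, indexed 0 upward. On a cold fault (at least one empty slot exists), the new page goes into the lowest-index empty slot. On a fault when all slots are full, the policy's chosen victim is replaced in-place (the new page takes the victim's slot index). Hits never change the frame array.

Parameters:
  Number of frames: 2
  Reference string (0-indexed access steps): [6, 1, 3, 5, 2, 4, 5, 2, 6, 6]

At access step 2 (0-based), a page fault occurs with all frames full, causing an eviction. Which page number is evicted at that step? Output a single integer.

Answer: 6

Derivation:
Step 0: ref 6 -> FAULT, frames=[6,-]
Step 1: ref 1 -> FAULT, frames=[6,1]
Step 2: ref 3 -> FAULT, evict 6, frames=[3,1]
At step 2: evicted page 6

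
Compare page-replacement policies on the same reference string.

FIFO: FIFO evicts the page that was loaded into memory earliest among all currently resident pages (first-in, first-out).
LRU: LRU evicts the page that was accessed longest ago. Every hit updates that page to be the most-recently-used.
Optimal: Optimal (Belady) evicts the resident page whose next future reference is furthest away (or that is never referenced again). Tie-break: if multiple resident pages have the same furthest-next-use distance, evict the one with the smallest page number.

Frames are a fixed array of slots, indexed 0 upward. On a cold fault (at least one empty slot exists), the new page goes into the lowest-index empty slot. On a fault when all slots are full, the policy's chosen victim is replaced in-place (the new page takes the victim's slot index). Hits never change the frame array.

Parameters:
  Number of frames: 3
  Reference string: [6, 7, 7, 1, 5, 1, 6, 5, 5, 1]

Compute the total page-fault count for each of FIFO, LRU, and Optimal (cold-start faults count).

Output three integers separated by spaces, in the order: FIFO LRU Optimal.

Answer: 5 5 4

Derivation:
--- FIFO ---
  step 0: ref 6 -> FAULT, frames=[6,-,-] (faults so far: 1)
  step 1: ref 7 -> FAULT, frames=[6,7,-] (faults so far: 2)
  step 2: ref 7 -> HIT, frames=[6,7,-] (faults so far: 2)
  step 3: ref 1 -> FAULT, frames=[6,7,1] (faults so far: 3)
  step 4: ref 5 -> FAULT, evict 6, frames=[5,7,1] (faults so far: 4)
  step 5: ref 1 -> HIT, frames=[5,7,1] (faults so far: 4)
  step 6: ref 6 -> FAULT, evict 7, frames=[5,6,1] (faults so far: 5)
  step 7: ref 5 -> HIT, frames=[5,6,1] (faults so far: 5)
  step 8: ref 5 -> HIT, frames=[5,6,1] (faults so far: 5)
  step 9: ref 1 -> HIT, frames=[5,6,1] (faults so far: 5)
  FIFO total faults: 5
--- LRU ---
  step 0: ref 6 -> FAULT, frames=[6,-,-] (faults so far: 1)
  step 1: ref 7 -> FAULT, frames=[6,7,-] (faults so far: 2)
  step 2: ref 7 -> HIT, frames=[6,7,-] (faults so far: 2)
  step 3: ref 1 -> FAULT, frames=[6,7,1] (faults so far: 3)
  step 4: ref 5 -> FAULT, evict 6, frames=[5,7,1] (faults so far: 4)
  step 5: ref 1 -> HIT, frames=[5,7,1] (faults so far: 4)
  step 6: ref 6 -> FAULT, evict 7, frames=[5,6,1] (faults so far: 5)
  step 7: ref 5 -> HIT, frames=[5,6,1] (faults so far: 5)
  step 8: ref 5 -> HIT, frames=[5,6,1] (faults so far: 5)
  step 9: ref 1 -> HIT, frames=[5,6,1] (faults so far: 5)
  LRU total faults: 5
--- Optimal ---
  step 0: ref 6 -> FAULT, frames=[6,-,-] (faults so far: 1)
  step 1: ref 7 -> FAULT, frames=[6,7,-] (faults so far: 2)
  step 2: ref 7 -> HIT, frames=[6,7,-] (faults so far: 2)
  step 3: ref 1 -> FAULT, frames=[6,7,1] (faults so far: 3)
  step 4: ref 5 -> FAULT, evict 7, frames=[6,5,1] (faults so far: 4)
  step 5: ref 1 -> HIT, frames=[6,5,1] (faults so far: 4)
  step 6: ref 6 -> HIT, frames=[6,5,1] (faults so far: 4)
  step 7: ref 5 -> HIT, frames=[6,5,1] (faults so far: 4)
  step 8: ref 5 -> HIT, frames=[6,5,1] (faults so far: 4)
  step 9: ref 1 -> HIT, frames=[6,5,1] (faults so far: 4)
  Optimal total faults: 4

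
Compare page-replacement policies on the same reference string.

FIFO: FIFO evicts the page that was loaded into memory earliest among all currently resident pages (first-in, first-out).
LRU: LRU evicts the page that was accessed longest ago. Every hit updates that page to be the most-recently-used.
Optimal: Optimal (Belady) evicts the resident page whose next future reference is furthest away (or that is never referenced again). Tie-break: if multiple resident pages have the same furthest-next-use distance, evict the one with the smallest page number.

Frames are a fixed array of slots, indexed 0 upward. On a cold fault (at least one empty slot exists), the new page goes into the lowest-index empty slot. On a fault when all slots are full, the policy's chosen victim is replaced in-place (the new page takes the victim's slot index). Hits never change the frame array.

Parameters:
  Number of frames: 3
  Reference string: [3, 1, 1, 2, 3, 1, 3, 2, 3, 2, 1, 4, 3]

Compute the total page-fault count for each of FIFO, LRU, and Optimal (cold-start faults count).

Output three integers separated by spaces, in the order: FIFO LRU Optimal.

--- FIFO ---
  step 0: ref 3 -> FAULT, frames=[3,-,-] (faults so far: 1)
  step 1: ref 1 -> FAULT, frames=[3,1,-] (faults so far: 2)
  step 2: ref 1 -> HIT, frames=[3,1,-] (faults so far: 2)
  step 3: ref 2 -> FAULT, frames=[3,1,2] (faults so far: 3)
  step 4: ref 3 -> HIT, frames=[3,1,2] (faults so far: 3)
  step 5: ref 1 -> HIT, frames=[3,1,2] (faults so far: 3)
  step 6: ref 3 -> HIT, frames=[3,1,2] (faults so far: 3)
  step 7: ref 2 -> HIT, frames=[3,1,2] (faults so far: 3)
  step 8: ref 3 -> HIT, frames=[3,1,2] (faults so far: 3)
  step 9: ref 2 -> HIT, frames=[3,1,2] (faults so far: 3)
  step 10: ref 1 -> HIT, frames=[3,1,2] (faults so far: 3)
  step 11: ref 4 -> FAULT, evict 3, frames=[4,1,2] (faults so far: 4)
  step 12: ref 3 -> FAULT, evict 1, frames=[4,3,2] (faults so far: 5)
  FIFO total faults: 5
--- LRU ---
  step 0: ref 3 -> FAULT, frames=[3,-,-] (faults so far: 1)
  step 1: ref 1 -> FAULT, frames=[3,1,-] (faults so far: 2)
  step 2: ref 1 -> HIT, frames=[3,1,-] (faults so far: 2)
  step 3: ref 2 -> FAULT, frames=[3,1,2] (faults so far: 3)
  step 4: ref 3 -> HIT, frames=[3,1,2] (faults so far: 3)
  step 5: ref 1 -> HIT, frames=[3,1,2] (faults so far: 3)
  step 6: ref 3 -> HIT, frames=[3,1,2] (faults so far: 3)
  step 7: ref 2 -> HIT, frames=[3,1,2] (faults so far: 3)
  step 8: ref 3 -> HIT, frames=[3,1,2] (faults so far: 3)
  step 9: ref 2 -> HIT, frames=[3,1,2] (faults so far: 3)
  step 10: ref 1 -> HIT, frames=[3,1,2] (faults so far: 3)
  step 11: ref 4 -> FAULT, evict 3, frames=[4,1,2] (faults so far: 4)
  step 12: ref 3 -> FAULT, evict 2, frames=[4,1,3] (faults so far: 5)
  LRU total faults: 5
--- Optimal ---
  step 0: ref 3 -> FAULT, frames=[3,-,-] (faults so far: 1)
  step 1: ref 1 -> FAULT, frames=[3,1,-] (faults so far: 2)
  step 2: ref 1 -> HIT, frames=[3,1,-] (faults so far: 2)
  step 3: ref 2 -> FAULT, frames=[3,1,2] (faults so far: 3)
  step 4: ref 3 -> HIT, frames=[3,1,2] (faults so far: 3)
  step 5: ref 1 -> HIT, frames=[3,1,2] (faults so far: 3)
  step 6: ref 3 -> HIT, frames=[3,1,2] (faults so far: 3)
  step 7: ref 2 -> HIT, frames=[3,1,2] (faults so far: 3)
  step 8: ref 3 -> HIT, frames=[3,1,2] (faults so far: 3)
  step 9: ref 2 -> HIT, frames=[3,1,2] (faults so far: 3)
  step 10: ref 1 -> HIT, frames=[3,1,2] (faults so far: 3)
  step 11: ref 4 -> FAULT, evict 1, frames=[3,4,2] (faults so far: 4)
  step 12: ref 3 -> HIT, frames=[3,4,2] (faults so far: 4)
  Optimal total faults: 4

Answer: 5 5 4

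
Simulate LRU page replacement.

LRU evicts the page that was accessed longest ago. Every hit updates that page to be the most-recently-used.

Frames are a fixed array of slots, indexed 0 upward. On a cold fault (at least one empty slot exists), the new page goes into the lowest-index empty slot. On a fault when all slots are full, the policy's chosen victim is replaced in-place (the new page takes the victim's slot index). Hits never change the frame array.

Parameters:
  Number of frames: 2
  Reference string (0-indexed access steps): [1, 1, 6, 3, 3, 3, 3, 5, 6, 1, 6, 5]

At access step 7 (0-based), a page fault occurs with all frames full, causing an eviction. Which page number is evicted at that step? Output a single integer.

Answer: 6

Derivation:
Step 0: ref 1 -> FAULT, frames=[1,-]
Step 1: ref 1 -> HIT, frames=[1,-]
Step 2: ref 6 -> FAULT, frames=[1,6]
Step 3: ref 3 -> FAULT, evict 1, frames=[3,6]
Step 4: ref 3 -> HIT, frames=[3,6]
Step 5: ref 3 -> HIT, frames=[3,6]
Step 6: ref 3 -> HIT, frames=[3,6]
Step 7: ref 5 -> FAULT, evict 6, frames=[3,5]
At step 7: evicted page 6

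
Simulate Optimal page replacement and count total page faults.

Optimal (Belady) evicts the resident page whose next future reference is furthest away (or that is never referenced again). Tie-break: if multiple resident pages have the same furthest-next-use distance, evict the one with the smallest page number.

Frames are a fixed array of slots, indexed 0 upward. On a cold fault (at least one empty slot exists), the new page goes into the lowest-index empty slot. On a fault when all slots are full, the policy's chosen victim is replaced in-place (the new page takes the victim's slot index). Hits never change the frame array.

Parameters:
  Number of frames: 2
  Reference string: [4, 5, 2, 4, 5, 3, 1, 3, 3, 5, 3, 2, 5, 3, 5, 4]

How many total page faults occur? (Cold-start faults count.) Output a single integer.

Answer: 10

Derivation:
Step 0: ref 4 → FAULT, frames=[4,-]
Step 1: ref 5 → FAULT, frames=[4,5]
Step 2: ref 2 → FAULT (evict 5), frames=[4,2]
Step 3: ref 4 → HIT, frames=[4,2]
Step 4: ref 5 → FAULT (evict 4), frames=[5,2]
Step 5: ref 3 → FAULT (evict 2), frames=[5,3]
Step 6: ref 1 → FAULT (evict 5), frames=[1,3]
Step 7: ref 3 → HIT, frames=[1,3]
Step 8: ref 3 → HIT, frames=[1,3]
Step 9: ref 5 → FAULT (evict 1), frames=[5,3]
Step 10: ref 3 → HIT, frames=[5,3]
Step 11: ref 2 → FAULT (evict 3), frames=[5,2]
Step 12: ref 5 → HIT, frames=[5,2]
Step 13: ref 3 → FAULT (evict 2), frames=[5,3]
Step 14: ref 5 → HIT, frames=[5,3]
Step 15: ref 4 → FAULT (evict 3), frames=[5,4]
Total faults: 10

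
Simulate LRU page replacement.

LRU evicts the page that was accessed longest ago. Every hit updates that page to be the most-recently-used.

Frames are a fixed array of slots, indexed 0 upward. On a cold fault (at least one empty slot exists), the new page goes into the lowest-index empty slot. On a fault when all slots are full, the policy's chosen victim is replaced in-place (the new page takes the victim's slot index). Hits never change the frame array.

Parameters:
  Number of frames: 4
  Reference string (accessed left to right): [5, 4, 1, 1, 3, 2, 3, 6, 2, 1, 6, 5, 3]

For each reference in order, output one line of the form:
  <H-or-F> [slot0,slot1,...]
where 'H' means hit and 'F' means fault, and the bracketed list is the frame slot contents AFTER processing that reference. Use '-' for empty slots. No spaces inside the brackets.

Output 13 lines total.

F [5,-,-,-]
F [5,4,-,-]
F [5,4,1,-]
H [5,4,1,-]
F [5,4,1,3]
F [2,4,1,3]
H [2,4,1,3]
F [2,6,1,3]
H [2,6,1,3]
H [2,6,1,3]
H [2,6,1,3]
F [2,6,1,5]
F [3,6,1,5]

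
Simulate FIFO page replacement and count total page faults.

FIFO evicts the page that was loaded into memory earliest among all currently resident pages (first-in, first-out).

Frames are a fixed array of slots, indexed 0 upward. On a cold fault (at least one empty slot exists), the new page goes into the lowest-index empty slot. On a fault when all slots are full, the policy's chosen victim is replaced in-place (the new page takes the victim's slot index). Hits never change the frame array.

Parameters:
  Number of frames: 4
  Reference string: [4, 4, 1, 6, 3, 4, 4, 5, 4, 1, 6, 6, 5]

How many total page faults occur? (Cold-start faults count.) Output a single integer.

Step 0: ref 4 → FAULT, frames=[4,-,-,-]
Step 1: ref 4 → HIT, frames=[4,-,-,-]
Step 2: ref 1 → FAULT, frames=[4,1,-,-]
Step 3: ref 6 → FAULT, frames=[4,1,6,-]
Step 4: ref 3 → FAULT, frames=[4,1,6,3]
Step 5: ref 4 → HIT, frames=[4,1,6,3]
Step 6: ref 4 → HIT, frames=[4,1,6,3]
Step 7: ref 5 → FAULT (evict 4), frames=[5,1,6,3]
Step 8: ref 4 → FAULT (evict 1), frames=[5,4,6,3]
Step 9: ref 1 → FAULT (evict 6), frames=[5,4,1,3]
Step 10: ref 6 → FAULT (evict 3), frames=[5,4,1,6]
Step 11: ref 6 → HIT, frames=[5,4,1,6]
Step 12: ref 5 → HIT, frames=[5,4,1,6]
Total faults: 8

Answer: 8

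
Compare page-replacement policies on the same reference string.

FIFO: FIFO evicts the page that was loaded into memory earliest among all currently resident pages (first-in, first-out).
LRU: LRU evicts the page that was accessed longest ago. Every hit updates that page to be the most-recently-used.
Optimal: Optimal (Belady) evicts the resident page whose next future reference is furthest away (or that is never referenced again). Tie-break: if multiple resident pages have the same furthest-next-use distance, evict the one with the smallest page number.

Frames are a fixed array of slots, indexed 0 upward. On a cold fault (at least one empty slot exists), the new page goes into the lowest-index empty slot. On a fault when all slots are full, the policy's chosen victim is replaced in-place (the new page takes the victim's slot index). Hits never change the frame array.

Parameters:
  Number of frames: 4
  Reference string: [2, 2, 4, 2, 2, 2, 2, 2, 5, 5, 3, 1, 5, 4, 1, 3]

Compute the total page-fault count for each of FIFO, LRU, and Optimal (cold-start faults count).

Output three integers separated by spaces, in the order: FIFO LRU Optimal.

--- FIFO ---
  step 0: ref 2 -> FAULT, frames=[2,-,-,-] (faults so far: 1)
  step 1: ref 2 -> HIT, frames=[2,-,-,-] (faults so far: 1)
  step 2: ref 4 -> FAULT, frames=[2,4,-,-] (faults so far: 2)
  step 3: ref 2 -> HIT, frames=[2,4,-,-] (faults so far: 2)
  step 4: ref 2 -> HIT, frames=[2,4,-,-] (faults so far: 2)
  step 5: ref 2 -> HIT, frames=[2,4,-,-] (faults so far: 2)
  step 6: ref 2 -> HIT, frames=[2,4,-,-] (faults so far: 2)
  step 7: ref 2 -> HIT, frames=[2,4,-,-] (faults so far: 2)
  step 8: ref 5 -> FAULT, frames=[2,4,5,-] (faults so far: 3)
  step 9: ref 5 -> HIT, frames=[2,4,5,-] (faults so far: 3)
  step 10: ref 3 -> FAULT, frames=[2,4,5,3] (faults so far: 4)
  step 11: ref 1 -> FAULT, evict 2, frames=[1,4,5,3] (faults so far: 5)
  step 12: ref 5 -> HIT, frames=[1,4,5,3] (faults so far: 5)
  step 13: ref 4 -> HIT, frames=[1,4,5,3] (faults so far: 5)
  step 14: ref 1 -> HIT, frames=[1,4,5,3] (faults so far: 5)
  step 15: ref 3 -> HIT, frames=[1,4,5,3] (faults so far: 5)
  FIFO total faults: 5
--- LRU ---
  step 0: ref 2 -> FAULT, frames=[2,-,-,-] (faults so far: 1)
  step 1: ref 2 -> HIT, frames=[2,-,-,-] (faults so far: 1)
  step 2: ref 4 -> FAULT, frames=[2,4,-,-] (faults so far: 2)
  step 3: ref 2 -> HIT, frames=[2,4,-,-] (faults so far: 2)
  step 4: ref 2 -> HIT, frames=[2,4,-,-] (faults so far: 2)
  step 5: ref 2 -> HIT, frames=[2,4,-,-] (faults so far: 2)
  step 6: ref 2 -> HIT, frames=[2,4,-,-] (faults so far: 2)
  step 7: ref 2 -> HIT, frames=[2,4,-,-] (faults so far: 2)
  step 8: ref 5 -> FAULT, frames=[2,4,5,-] (faults so far: 3)
  step 9: ref 5 -> HIT, frames=[2,4,5,-] (faults so far: 3)
  step 10: ref 3 -> FAULT, frames=[2,4,5,3] (faults so far: 4)
  step 11: ref 1 -> FAULT, evict 4, frames=[2,1,5,3] (faults so far: 5)
  step 12: ref 5 -> HIT, frames=[2,1,5,3] (faults so far: 5)
  step 13: ref 4 -> FAULT, evict 2, frames=[4,1,5,3] (faults so far: 6)
  step 14: ref 1 -> HIT, frames=[4,1,5,3] (faults so far: 6)
  step 15: ref 3 -> HIT, frames=[4,1,5,3] (faults so far: 6)
  LRU total faults: 6
--- Optimal ---
  step 0: ref 2 -> FAULT, frames=[2,-,-,-] (faults so far: 1)
  step 1: ref 2 -> HIT, frames=[2,-,-,-] (faults so far: 1)
  step 2: ref 4 -> FAULT, frames=[2,4,-,-] (faults so far: 2)
  step 3: ref 2 -> HIT, frames=[2,4,-,-] (faults so far: 2)
  step 4: ref 2 -> HIT, frames=[2,4,-,-] (faults so far: 2)
  step 5: ref 2 -> HIT, frames=[2,4,-,-] (faults so far: 2)
  step 6: ref 2 -> HIT, frames=[2,4,-,-] (faults so far: 2)
  step 7: ref 2 -> HIT, frames=[2,4,-,-] (faults so far: 2)
  step 8: ref 5 -> FAULT, frames=[2,4,5,-] (faults so far: 3)
  step 9: ref 5 -> HIT, frames=[2,4,5,-] (faults so far: 3)
  step 10: ref 3 -> FAULT, frames=[2,4,5,3] (faults so far: 4)
  step 11: ref 1 -> FAULT, evict 2, frames=[1,4,5,3] (faults so far: 5)
  step 12: ref 5 -> HIT, frames=[1,4,5,3] (faults so far: 5)
  step 13: ref 4 -> HIT, frames=[1,4,5,3] (faults so far: 5)
  step 14: ref 1 -> HIT, frames=[1,4,5,3] (faults so far: 5)
  step 15: ref 3 -> HIT, frames=[1,4,5,3] (faults so far: 5)
  Optimal total faults: 5

Answer: 5 6 5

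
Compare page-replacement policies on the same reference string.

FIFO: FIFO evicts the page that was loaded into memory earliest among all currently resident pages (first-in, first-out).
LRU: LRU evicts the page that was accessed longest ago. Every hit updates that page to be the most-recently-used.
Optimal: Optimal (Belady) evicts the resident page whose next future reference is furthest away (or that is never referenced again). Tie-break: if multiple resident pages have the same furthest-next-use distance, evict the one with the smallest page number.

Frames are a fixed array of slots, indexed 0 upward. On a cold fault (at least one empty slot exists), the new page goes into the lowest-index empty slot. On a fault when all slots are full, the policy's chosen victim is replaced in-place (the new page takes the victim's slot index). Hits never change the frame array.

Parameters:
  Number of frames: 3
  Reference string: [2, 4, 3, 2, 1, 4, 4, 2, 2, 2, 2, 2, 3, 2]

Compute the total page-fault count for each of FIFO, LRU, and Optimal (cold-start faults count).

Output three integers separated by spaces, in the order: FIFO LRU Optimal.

Answer: 5 6 5

Derivation:
--- FIFO ---
  step 0: ref 2 -> FAULT, frames=[2,-,-] (faults so far: 1)
  step 1: ref 4 -> FAULT, frames=[2,4,-] (faults so far: 2)
  step 2: ref 3 -> FAULT, frames=[2,4,3] (faults so far: 3)
  step 3: ref 2 -> HIT, frames=[2,4,3] (faults so far: 3)
  step 4: ref 1 -> FAULT, evict 2, frames=[1,4,3] (faults so far: 4)
  step 5: ref 4 -> HIT, frames=[1,4,3] (faults so far: 4)
  step 6: ref 4 -> HIT, frames=[1,4,3] (faults so far: 4)
  step 7: ref 2 -> FAULT, evict 4, frames=[1,2,3] (faults so far: 5)
  step 8: ref 2 -> HIT, frames=[1,2,3] (faults so far: 5)
  step 9: ref 2 -> HIT, frames=[1,2,3] (faults so far: 5)
  step 10: ref 2 -> HIT, frames=[1,2,3] (faults so far: 5)
  step 11: ref 2 -> HIT, frames=[1,2,3] (faults so far: 5)
  step 12: ref 3 -> HIT, frames=[1,2,3] (faults so far: 5)
  step 13: ref 2 -> HIT, frames=[1,2,3] (faults so far: 5)
  FIFO total faults: 5
--- LRU ---
  step 0: ref 2 -> FAULT, frames=[2,-,-] (faults so far: 1)
  step 1: ref 4 -> FAULT, frames=[2,4,-] (faults so far: 2)
  step 2: ref 3 -> FAULT, frames=[2,4,3] (faults so far: 3)
  step 3: ref 2 -> HIT, frames=[2,4,3] (faults so far: 3)
  step 4: ref 1 -> FAULT, evict 4, frames=[2,1,3] (faults so far: 4)
  step 5: ref 4 -> FAULT, evict 3, frames=[2,1,4] (faults so far: 5)
  step 6: ref 4 -> HIT, frames=[2,1,4] (faults so far: 5)
  step 7: ref 2 -> HIT, frames=[2,1,4] (faults so far: 5)
  step 8: ref 2 -> HIT, frames=[2,1,4] (faults so far: 5)
  step 9: ref 2 -> HIT, frames=[2,1,4] (faults so far: 5)
  step 10: ref 2 -> HIT, frames=[2,1,4] (faults so far: 5)
  step 11: ref 2 -> HIT, frames=[2,1,4] (faults so far: 5)
  step 12: ref 3 -> FAULT, evict 1, frames=[2,3,4] (faults so far: 6)
  step 13: ref 2 -> HIT, frames=[2,3,4] (faults so far: 6)
  LRU total faults: 6
--- Optimal ---
  step 0: ref 2 -> FAULT, frames=[2,-,-] (faults so far: 1)
  step 1: ref 4 -> FAULT, frames=[2,4,-] (faults so far: 2)
  step 2: ref 3 -> FAULT, frames=[2,4,3] (faults so far: 3)
  step 3: ref 2 -> HIT, frames=[2,4,3] (faults so far: 3)
  step 4: ref 1 -> FAULT, evict 3, frames=[2,4,1] (faults so far: 4)
  step 5: ref 4 -> HIT, frames=[2,4,1] (faults so far: 4)
  step 6: ref 4 -> HIT, frames=[2,4,1] (faults so far: 4)
  step 7: ref 2 -> HIT, frames=[2,4,1] (faults so far: 4)
  step 8: ref 2 -> HIT, frames=[2,4,1] (faults so far: 4)
  step 9: ref 2 -> HIT, frames=[2,4,1] (faults so far: 4)
  step 10: ref 2 -> HIT, frames=[2,4,1] (faults so far: 4)
  step 11: ref 2 -> HIT, frames=[2,4,1] (faults so far: 4)
  step 12: ref 3 -> FAULT, evict 1, frames=[2,4,3] (faults so far: 5)
  step 13: ref 2 -> HIT, frames=[2,4,3] (faults so far: 5)
  Optimal total faults: 5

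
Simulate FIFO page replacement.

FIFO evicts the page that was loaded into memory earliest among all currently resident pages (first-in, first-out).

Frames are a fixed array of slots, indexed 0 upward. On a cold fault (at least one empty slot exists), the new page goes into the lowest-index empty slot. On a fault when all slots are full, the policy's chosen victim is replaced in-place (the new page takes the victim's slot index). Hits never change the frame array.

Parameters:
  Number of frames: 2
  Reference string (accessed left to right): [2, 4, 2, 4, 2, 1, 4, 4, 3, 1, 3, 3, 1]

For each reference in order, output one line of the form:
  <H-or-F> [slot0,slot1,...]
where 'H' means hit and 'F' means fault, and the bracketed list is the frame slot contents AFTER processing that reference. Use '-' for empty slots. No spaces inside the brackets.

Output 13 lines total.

F [2,-]
F [2,4]
H [2,4]
H [2,4]
H [2,4]
F [1,4]
H [1,4]
H [1,4]
F [1,3]
H [1,3]
H [1,3]
H [1,3]
H [1,3]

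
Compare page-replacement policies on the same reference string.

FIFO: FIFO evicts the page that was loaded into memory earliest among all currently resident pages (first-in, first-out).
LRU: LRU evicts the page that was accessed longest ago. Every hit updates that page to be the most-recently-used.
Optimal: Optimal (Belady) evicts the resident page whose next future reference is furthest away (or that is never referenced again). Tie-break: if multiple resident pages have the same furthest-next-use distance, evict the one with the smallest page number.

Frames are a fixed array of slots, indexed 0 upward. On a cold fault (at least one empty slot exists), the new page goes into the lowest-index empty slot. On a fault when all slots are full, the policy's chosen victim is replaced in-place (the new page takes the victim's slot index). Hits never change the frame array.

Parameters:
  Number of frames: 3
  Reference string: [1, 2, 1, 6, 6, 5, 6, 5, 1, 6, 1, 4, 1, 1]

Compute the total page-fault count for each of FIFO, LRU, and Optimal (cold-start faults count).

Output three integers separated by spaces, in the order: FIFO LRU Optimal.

--- FIFO ---
  step 0: ref 1 -> FAULT, frames=[1,-,-] (faults so far: 1)
  step 1: ref 2 -> FAULT, frames=[1,2,-] (faults so far: 2)
  step 2: ref 1 -> HIT, frames=[1,2,-] (faults so far: 2)
  step 3: ref 6 -> FAULT, frames=[1,2,6] (faults so far: 3)
  step 4: ref 6 -> HIT, frames=[1,2,6] (faults so far: 3)
  step 5: ref 5 -> FAULT, evict 1, frames=[5,2,6] (faults so far: 4)
  step 6: ref 6 -> HIT, frames=[5,2,6] (faults so far: 4)
  step 7: ref 5 -> HIT, frames=[5,2,6] (faults so far: 4)
  step 8: ref 1 -> FAULT, evict 2, frames=[5,1,6] (faults so far: 5)
  step 9: ref 6 -> HIT, frames=[5,1,6] (faults so far: 5)
  step 10: ref 1 -> HIT, frames=[5,1,6] (faults so far: 5)
  step 11: ref 4 -> FAULT, evict 6, frames=[5,1,4] (faults so far: 6)
  step 12: ref 1 -> HIT, frames=[5,1,4] (faults so far: 6)
  step 13: ref 1 -> HIT, frames=[5,1,4] (faults so far: 6)
  FIFO total faults: 6
--- LRU ---
  step 0: ref 1 -> FAULT, frames=[1,-,-] (faults so far: 1)
  step 1: ref 2 -> FAULT, frames=[1,2,-] (faults so far: 2)
  step 2: ref 1 -> HIT, frames=[1,2,-] (faults so far: 2)
  step 3: ref 6 -> FAULT, frames=[1,2,6] (faults so far: 3)
  step 4: ref 6 -> HIT, frames=[1,2,6] (faults so far: 3)
  step 5: ref 5 -> FAULT, evict 2, frames=[1,5,6] (faults so far: 4)
  step 6: ref 6 -> HIT, frames=[1,5,6] (faults so far: 4)
  step 7: ref 5 -> HIT, frames=[1,5,6] (faults so far: 4)
  step 8: ref 1 -> HIT, frames=[1,5,6] (faults so far: 4)
  step 9: ref 6 -> HIT, frames=[1,5,6] (faults so far: 4)
  step 10: ref 1 -> HIT, frames=[1,5,6] (faults so far: 4)
  step 11: ref 4 -> FAULT, evict 5, frames=[1,4,6] (faults so far: 5)
  step 12: ref 1 -> HIT, frames=[1,4,6] (faults so far: 5)
  step 13: ref 1 -> HIT, frames=[1,4,6] (faults so far: 5)
  LRU total faults: 5
--- Optimal ---
  step 0: ref 1 -> FAULT, frames=[1,-,-] (faults so far: 1)
  step 1: ref 2 -> FAULT, frames=[1,2,-] (faults so far: 2)
  step 2: ref 1 -> HIT, frames=[1,2,-] (faults so far: 2)
  step 3: ref 6 -> FAULT, frames=[1,2,6] (faults so far: 3)
  step 4: ref 6 -> HIT, frames=[1,2,6] (faults so far: 3)
  step 5: ref 5 -> FAULT, evict 2, frames=[1,5,6] (faults so far: 4)
  step 6: ref 6 -> HIT, frames=[1,5,6] (faults so far: 4)
  step 7: ref 5 -> HIT, frames=[1,5,6] (faults so far: 4)
  step 8: ref 1 -> HIT, frames=[1,5,6] (faults so far: 4)
  step 9: ref 6 -> HIT, frames=[1,5,6] (faults so far: 4)
  step 10: ref 1 -> HIT, frames=[1,5,6] (faults so far: 4)
  step 11: ref 4 -> FAULT, evict 5, frames=[1,4,6] (faults so far: 5)
  step 12: ref 1 -> HIT, frames=[1,4,6] (faults so far: 5)
  step 13: ref 1 -> HIT, frames=[1,4,6] (faults so far: 5)
  Optimal total faults: 5

Answer: 6 5 5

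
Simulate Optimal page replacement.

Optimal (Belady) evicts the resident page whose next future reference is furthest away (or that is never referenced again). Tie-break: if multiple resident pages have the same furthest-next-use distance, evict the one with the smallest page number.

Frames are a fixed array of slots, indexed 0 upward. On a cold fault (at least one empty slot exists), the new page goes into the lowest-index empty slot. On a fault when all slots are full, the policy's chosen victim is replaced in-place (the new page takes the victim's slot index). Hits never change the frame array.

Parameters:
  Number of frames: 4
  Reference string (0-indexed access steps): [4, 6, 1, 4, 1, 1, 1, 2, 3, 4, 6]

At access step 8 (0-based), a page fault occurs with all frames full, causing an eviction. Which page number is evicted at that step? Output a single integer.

Answer: 1

Derivation:
Step 0: ref 4 -> FAULT, frames=[4,-,-,-]
Step 1: ref 6 -> FAULT, frames=[4,6,-,-]
Step 2: ref 1 -> FAULT, frames=[4,6,1,-]
Step 3: ref 4 -> HIT, frames=[4,6,1,-]
Step 4: ref 1 -> HIT, frames=[4,6,1,-]
Step 5: ref 1 -> HIT, frames=[4,6,1,-]
Step 6: ref 1 -> HIT, frames=[4,6,1,-]
Step 7: ref 2 -> FAULT, frames=[4,6,1,2]
Step 8: ref 3 -> FAULT, evict 1, frames=[4,6,3,2]
At step 8: evicted page 1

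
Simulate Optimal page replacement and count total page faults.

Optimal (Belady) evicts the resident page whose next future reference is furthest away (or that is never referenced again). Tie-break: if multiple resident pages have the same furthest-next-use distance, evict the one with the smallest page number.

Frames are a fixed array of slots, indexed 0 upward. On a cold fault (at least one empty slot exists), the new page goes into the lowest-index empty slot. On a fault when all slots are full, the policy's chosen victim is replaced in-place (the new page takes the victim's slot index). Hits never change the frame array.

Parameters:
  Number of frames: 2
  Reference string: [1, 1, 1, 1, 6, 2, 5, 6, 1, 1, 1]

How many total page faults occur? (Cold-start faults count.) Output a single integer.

Step 0: ref 1 → FAULT, frames=[1,-]
Step 1: ref 1 → HIT, frames=[1,-]
Step 2: ref 1 → HIT, frames=[1,-]
Step 3: ref 1 → HIT, frames=[1,-]
Step 4: ref 6 → FAULT, frames=[1,6]
Step 5: ref 2 → FAULT (evict 1), frames=[2,6]
Step 6: ref 5 → FAULT (evict 2), frames=[5,6]
Step 7: ref 6 → HIT, frames=[5,6]
Step 8: ref 1 → FAULT (evict 5), frames=[1,6]
Step 9: ref 1 → HIT, frames=[1,6]
Step 10: ref 1 → HIT, frames=[1,6]
Total faults: 5

Answer: 5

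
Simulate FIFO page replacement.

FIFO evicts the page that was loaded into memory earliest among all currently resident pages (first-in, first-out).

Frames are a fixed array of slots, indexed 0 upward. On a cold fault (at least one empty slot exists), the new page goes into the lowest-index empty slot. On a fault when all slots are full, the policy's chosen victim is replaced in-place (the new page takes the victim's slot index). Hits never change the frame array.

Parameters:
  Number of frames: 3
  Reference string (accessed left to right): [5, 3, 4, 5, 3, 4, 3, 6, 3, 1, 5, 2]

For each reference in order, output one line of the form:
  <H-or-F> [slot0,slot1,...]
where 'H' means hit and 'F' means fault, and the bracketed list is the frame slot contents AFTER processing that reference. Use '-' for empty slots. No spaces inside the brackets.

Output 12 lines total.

F [5,-,-]
F [5,3,-]
F [5,3,4]
H [5,3,4]
H [5,3,4]
H [5,3,4]
H [5,3,4]
F [6,3,4]
H [6,3,4]
F [6,1,4]
F [6,1,5]
F [2,1,5]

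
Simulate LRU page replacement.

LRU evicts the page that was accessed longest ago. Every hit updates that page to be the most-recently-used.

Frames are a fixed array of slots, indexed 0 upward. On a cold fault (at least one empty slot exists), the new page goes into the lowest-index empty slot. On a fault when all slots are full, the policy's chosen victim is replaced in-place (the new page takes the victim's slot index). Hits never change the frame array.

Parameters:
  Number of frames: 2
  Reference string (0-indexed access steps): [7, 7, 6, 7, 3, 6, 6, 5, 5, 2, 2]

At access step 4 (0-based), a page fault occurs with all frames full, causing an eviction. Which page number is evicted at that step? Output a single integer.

Answer: 6

Derivation:
Step 0: ref 7 -> FAULT, frames=[7,-]
Step 1: ref 7 -> HIT, frames=[7,-]
Step 2: ref 6 -> FAULT, frames=[7,6]
Step 3: ref 7 -> HIT, frames=[7,6]
Step 4: ref 3 -> FAULT, evict 6, frames=[7,3]
At step 4: evicted page 6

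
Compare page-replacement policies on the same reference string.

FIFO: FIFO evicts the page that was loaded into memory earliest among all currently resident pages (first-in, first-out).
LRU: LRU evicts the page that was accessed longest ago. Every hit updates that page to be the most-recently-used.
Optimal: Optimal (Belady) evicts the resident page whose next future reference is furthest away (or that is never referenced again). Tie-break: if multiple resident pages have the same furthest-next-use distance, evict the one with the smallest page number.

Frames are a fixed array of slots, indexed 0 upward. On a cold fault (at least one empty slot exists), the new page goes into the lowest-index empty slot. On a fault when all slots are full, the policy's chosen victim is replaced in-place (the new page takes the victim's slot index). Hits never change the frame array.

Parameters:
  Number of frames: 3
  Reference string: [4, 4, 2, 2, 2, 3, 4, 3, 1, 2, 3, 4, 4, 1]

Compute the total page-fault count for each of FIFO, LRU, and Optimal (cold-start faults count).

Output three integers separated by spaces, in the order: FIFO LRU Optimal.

Answer: 5 7 5

Derivation:
--- FIFO ---
  step 0: ref 4 -> FAULT, frames=[4,-,-] (faults so far: 1)
  step 1: ref 4 -> HIT, frames=[4,-,-] (faults so far: 1)
  step 2: ref 2 -> FAULT, frames=[4,2,-] (faults so far: 2)
  step 3: ref 2 -> HIT, frames=[4,2,-] (faults so far: 2)
  step 4: ref 2 -> HIT, frames=[4,2,-] (faults so far: 2)
  step 5: ref 3 -> FAULT, frames=[4,2,3] (faults so far: 3)
  step 6: ref 4 -> HIT, frames=[4,2,3] (faults so far: 3)
  step 7: ref 3 -> HIT, frames=[4,2,3] (faults so far: 3)
  step 8: ref 1 -> FAULT, evict 4, frames=[1,2,3] (faults so far: 4)
  step 9: ref 2 -> HIT, frames=[1,2,3] (faults so far: 4)
  step 10: ref 3 -> HIT, frames=[1,2,3] (faults so far: 4)
  step 11: ref 4 -> FAULT, evict 2, frames=[1,4,3] (faults so far: 5)
  step 12: ref 4 -> HIT, frames=[1,4,3] (faults so far: 5)
  step 13: ref 1 -> HIT, frames=[1,4,3] (faults so far: 5)
  FIFO total faults: 5
--- LRU ---
  step 0: ref 4 -> FAULT, frames=[4,-,-] (faults so far: 1)
  step 1: ref 4 -> HIT, frames=[4,-,-] (faults so far: 1)
  step 2: ref 2 -> FAULT, frames=[4,2,-] (faults so far: 2)
  step 3: ref 2 -> HIT, frames=[4,2,-] (faults so far: 2)
  step 4: ref 2 -> HIT, frames=[4,2,-] (faults so far: 2)
  step 5: ref 3 -> FAULT, frames=[4,2,3] (faults so far: 3)
  step 6: ref 4 -> HIT, frames=[4,2,3] (faults so far: 3)
  step 7: ref 3 -> HIT, frames=[4,2,3] (faults so far: 3)
  step 8: ref 1 -> FAULT, evict 2, frames=[4,1,3] (faults so far: 4)
  step 9: ref 2 -> FAULT, evict 4, frames=[2,1,3] (faults so far: 5)
  step 10: ref 3 -> HIT, frames=[2,1,3] (faults so far: 5)
  step 11: ref 4 -> FAULT, evict 1, frames=[2,4,3] (faults so far: 6)
  step 12: ref 4 -> HIT, frames=[2,4,3] (faults so far: 6)
  step 13: ref 1 -> FAULT, evict 2, frames=[1,4,3] (faults so far: 7)
  LRU total faults: 7
--- Optimal ---
  step 0: ref 4 -> FAULT, frames=[4,-,-] (faults so far: 1)
  step 1: ref 4 -> HIT, frames=[4,-,-] (faults so far: 1)
  step 2: ref 2 -> FAULT, frames=[4,2,-] (faults so far: 2)
  step 3: ref 2 -> HIT, frames=[4,2,-] (faults so far: 2)
  step 4: ref 2 -> HIT, frames=[4,2,-] (faults so far: 2)
  step 5: ref 3 -> FAULT, frames=[4,2,3] (faults so far: 3)
  step 6: ref 4 -> HIT, frames=[4,2,3] (faults so far: 3)
  step 7: ref 3 -> HIT, frames=[4,2,3] (faults so far: 3)
  step 8: ref 1 -> FAULT, evict 4, frames=[1,2,3] (faults so far: 4)
  step 9: ref 2 -> HIT, frames=[1,2,3] (faults so far: 4)
  step 10: ref 3 -> HIT, frames=[1,2,3] (faults so far: 4)
  step 11: ref 4 -> FAULT, evict 2, frames=[1,4,3] (faults so far: 5)
  step 12: ref 4 -> HIT, frames=[1,4,3] (faults so far: 5)
  step 13: ref 1 -> HIT, frames=[1,4,3] (faults so far: 5)
  Optimal total faults: 5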